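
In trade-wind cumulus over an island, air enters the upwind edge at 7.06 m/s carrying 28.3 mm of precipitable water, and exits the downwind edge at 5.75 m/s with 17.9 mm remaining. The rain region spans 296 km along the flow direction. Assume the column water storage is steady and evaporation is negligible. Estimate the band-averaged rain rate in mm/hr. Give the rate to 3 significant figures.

R ≈ 1.18 mm/hr

Column moisture flux per unit crosswind length is F = V × PW.
Inflow: F_in = 7.06 × 28.3 = 199.798 mm·m/s
Outflow: F_out = 5.75 × 17.9 = 102.925 mm·m/s
Steady-state rate R = (F_in − F_out)/L = (199.798 − 102.925) / 296000 m = 3.273e-04 mm/s.
R = 3.273e-04 × 3600 = 1.18 mm/hr.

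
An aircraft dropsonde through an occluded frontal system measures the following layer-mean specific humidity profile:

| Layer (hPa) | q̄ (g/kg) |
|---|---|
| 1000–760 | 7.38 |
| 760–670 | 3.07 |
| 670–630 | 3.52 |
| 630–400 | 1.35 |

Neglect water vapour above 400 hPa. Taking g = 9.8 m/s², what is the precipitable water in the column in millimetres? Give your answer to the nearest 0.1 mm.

Precipitable water is the column-integrated vapour mass per unit area: PW = (1/g) Σ q̄ Δp, with q in kg/kg and Δp in Pa (1 kg/m² of water = 1 mm).
Layer 1000–760 hPa: Δp = 240 hPa = 24000 Pa, q̄ = 0.00738 kg/kg → 0.00738 × 24000 / 9.8 = 18.07 mm
Layer 760–670 hPa: Δp = 90 hPa = 9000 Pa, q̄ = 0.00307 kg/kg → 0.00307 × 9000 / 9.8 = 2.82 mm
Layer 670–630 hPa: Δp = 40 hPa = 4000 Pa, q̄ = 0.00352 kg/kg → 0.00352 × 4000 / 9.8 = 1.44 mm
Layer 630–400 hPa: Δp = 230 hPa = 23000 Pa, q̄ = 0.00135 kg/kg → 0.00135 × 23000 / 9.8 = 3.17 mm
PW = 18.07 + 2.82 + 1.44 + 3.17 = 25.50 ≈ 25.5 mm.

PW ≈ 25.5 mm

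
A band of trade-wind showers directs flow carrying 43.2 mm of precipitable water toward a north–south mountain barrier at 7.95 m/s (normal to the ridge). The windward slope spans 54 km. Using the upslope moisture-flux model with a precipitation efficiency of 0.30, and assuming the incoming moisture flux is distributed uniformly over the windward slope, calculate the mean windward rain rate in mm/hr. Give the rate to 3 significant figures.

R ≈ 6.87 mm/hr

Incoming column moisture flux per unit ridge length: F = V × PW = 7.95 × 43.2 = 343.44 mm·m/s.
Spread over the 54 km slope with efficiency ε = 0.30: R = ε·F/W = 0.30 × 343.44 / 54000 m = 1.908e-03 mm/s.
R = 1.908e-03 × 3600 = 6.87 mm/hr.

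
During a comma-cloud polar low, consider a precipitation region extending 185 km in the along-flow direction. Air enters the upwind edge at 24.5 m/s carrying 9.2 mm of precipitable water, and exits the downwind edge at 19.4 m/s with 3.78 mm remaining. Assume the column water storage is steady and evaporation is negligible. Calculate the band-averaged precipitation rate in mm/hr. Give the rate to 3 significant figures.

R ≈ 2.96 mm/hr

Column moisture flux per unit crosswind length is F = V × PW.
Inflow: F_in = 24.5 × 9.2 = 225.4 mm·m/s
Outflow: F_out = 19.4 × 3.78 = 73.332 mm·m/s
Steady-state rate R = (F_in − F_out)/L = (225.4 − 73.332) / 185000 m = 8.220e-04 mm/s.
R = 8.220e-04 × 3600 = 2.96 mm/hr.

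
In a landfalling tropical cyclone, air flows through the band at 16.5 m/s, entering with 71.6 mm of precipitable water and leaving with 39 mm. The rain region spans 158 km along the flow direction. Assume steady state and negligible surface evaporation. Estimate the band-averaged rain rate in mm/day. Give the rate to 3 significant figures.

Column moisture flux per unit crosswind length is F = V × PW.
Inflow: F_in = 16.5 × 71.6 = 1181.4 mm·m/s
Outflow: F_out = 16.5 × 39 = 643.5 mm·m/s
Steady-state rate R = (F_in − F_out)/L = (1181.4 − 643.5) / 158000 m = 3.404e-03 mm/s.
R = 3.404e-03 × 3600 × 24 = 294 mm/day.

R ≈ 294 mm/day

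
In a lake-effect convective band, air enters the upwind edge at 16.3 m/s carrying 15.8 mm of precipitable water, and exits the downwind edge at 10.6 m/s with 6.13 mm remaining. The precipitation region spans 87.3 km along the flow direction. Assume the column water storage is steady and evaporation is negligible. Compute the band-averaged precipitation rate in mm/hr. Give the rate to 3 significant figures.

R ≈ 7.94 mm/hr

Column moisture flux per unit crosswind length is F = V × PW.
Inflow: F_in = 16.3 × 15.8 = 257.54 mm·m/s
Outflow: F_out = 10.6 × 6.13 = 64.978 mm·m/s
Steady-state rate R = (F_in − F_out)/L = (257.54 − 64.978) / 87300 m = 2.206e-03 mm/s.
R = 2.206e-03 × 3600 = 7.94 mm/hr.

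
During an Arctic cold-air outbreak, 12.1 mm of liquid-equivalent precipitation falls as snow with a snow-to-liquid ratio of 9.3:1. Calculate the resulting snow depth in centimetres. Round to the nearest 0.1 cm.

Snow depth = liquid × ratio = 12.1 mm × 9.3 = 112.53 mm = 11.3 cm.

snow depth ≈ 11.3 cm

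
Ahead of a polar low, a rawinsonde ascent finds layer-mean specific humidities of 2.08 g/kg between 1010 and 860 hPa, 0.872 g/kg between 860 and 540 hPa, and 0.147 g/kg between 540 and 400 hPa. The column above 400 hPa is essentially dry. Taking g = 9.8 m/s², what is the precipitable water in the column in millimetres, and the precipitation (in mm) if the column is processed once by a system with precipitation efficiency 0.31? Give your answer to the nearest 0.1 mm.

PW ≈ 6.2 mm; precipitation ≈ 1.9 mm

Precipitable water is the column-integrated vapour mass per unit area: PW = (1/g) Σ q̄ Δp, with q in kg/kg and Δp in Pa (1 kg/m² of water = 1 mm).
Layer 1010–860 hPa: Δp = 150 hPa = 15000 Pa, q̄ = 0.00208 kg/kg → 0.00208 × 15000 / 9.8 = 3.18 mm
Layer 860–540 hPa: Δp = 320 hPa = 32000 Pa, q̄ = 0.000872 kg/kg → 0.000872 × 32000 / 9.8 = 2.85 mm
Layer 540–400 hPa: Δp = 140 hPa = 14000 Pa, q̄ = 0.000147 kg/kg → 0.000147 × 14000 / 9.8 = 0.21 mm
PW = 3.18 + 2.85 + 0.21 = 6.24 ≈ 6.2 mm.
Precipitation = ε × PW = 0.31 × 6.2 = 1.9 mm.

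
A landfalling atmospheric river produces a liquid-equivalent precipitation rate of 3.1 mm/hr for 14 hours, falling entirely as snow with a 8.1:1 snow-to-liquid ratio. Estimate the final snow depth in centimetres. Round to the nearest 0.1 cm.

snow depth ≈ 35.2 cm

Liquid-equivalent depth = 3.1 × 14 = 43.4 mm.
Snow depth = 43.4 mm × 8.1 = 351.54 mm = 35.2 cm.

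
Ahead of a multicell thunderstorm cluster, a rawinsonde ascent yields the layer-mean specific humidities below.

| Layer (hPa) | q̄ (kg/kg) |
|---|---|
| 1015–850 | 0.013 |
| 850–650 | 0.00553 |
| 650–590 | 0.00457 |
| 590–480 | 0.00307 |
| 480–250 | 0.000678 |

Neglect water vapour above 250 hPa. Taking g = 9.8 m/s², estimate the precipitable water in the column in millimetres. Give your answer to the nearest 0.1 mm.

PW ≈ 41.0 mm

Precipitable water is the column-integrated vapour mass per unit area: PW = (1/g) Σ q̄ Δp, with q in kg/kg and Δp in Pa (1 kg/m² of water = 1 mm).
Layer 1015–850 hPa: Δp = 165 hPa = 16500 Pa, q̄ = 0.013 kg/kg → 0.013 × 16500 / 9.8 = 21.89 mm
Layer 850–650 hPa: Δp = 200 hPa = 20000 Pa, q̄ = 0.00553 kg/kg → 0.00553 × 20000 / 9.8 = 11.29 mm
Layer 650–590 hPa: Δp = 60 hPa = 6000 Pa, q̄ = 0.00457 kg/kg → 0.00457 × 6000 / 9.8 = 2.80 mm
Layer 590–480 hPa: Δp = 110 hPa = 11000 Pa, q̄ = 0.00307 kg/kg → 0.00307 × 11000 / 9.8 = 3.45 mm
Layer 480–250 hPa: Δp = 230 hPa = 23000 Pa, q̄ = 0.000678 kg/kg → 0.000678 × 23000 / 9.8 = 1.59 mm
PW = 21.89 + 11.29 + 2.80 + 3.45 + 1.59 = 41.02 ≈ 41.0 mm.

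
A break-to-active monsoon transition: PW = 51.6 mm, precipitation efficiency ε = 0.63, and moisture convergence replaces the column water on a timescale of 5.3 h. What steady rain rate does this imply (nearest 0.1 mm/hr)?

R ≈ 6.1 mm/hr

Each overturning extracts ε × PW = 0.63 × 51.6 = 32.508 mm.
Rate = ε·PW / τ = 32.508 / 5.3 h = 6.1 mm/hr.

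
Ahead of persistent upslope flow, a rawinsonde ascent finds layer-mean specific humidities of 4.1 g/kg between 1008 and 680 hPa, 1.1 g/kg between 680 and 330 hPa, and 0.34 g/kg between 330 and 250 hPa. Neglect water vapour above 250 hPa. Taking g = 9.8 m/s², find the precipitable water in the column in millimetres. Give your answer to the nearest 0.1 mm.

Precipitable water is the column-integrated vapour mass per unit area: PW = (1/g) Σ q̄ Δp, with q in kg/kg and Δp in Pa (1 kg/m² of water = 1 mm).
Layer 1008–680 hPa: Δp = 328 hPa = 32800 Pa, q̄ = 0.0041 kg/kg → 0.0041 × 32800 / 9.8 = 13.72 mm
Layer 680–330 hPa: Δp = 350 hPa = 35000 Pa, q̄ = 0.0011 kg/kg → 0.0011 × 35000 / 9.8 = 3.93 mm
Layer 330–250 hPa: Δp = 80 hPa = 8000 Pa, q̄ = 0.00034 kg/kg → 0.00034 × 8000 / 9.8 = 0.28 mm
PW = 13.72 + 3.93 + 0.28 = 17.93 ≈ 17.9 mm.

PW ≈ 17.9 mm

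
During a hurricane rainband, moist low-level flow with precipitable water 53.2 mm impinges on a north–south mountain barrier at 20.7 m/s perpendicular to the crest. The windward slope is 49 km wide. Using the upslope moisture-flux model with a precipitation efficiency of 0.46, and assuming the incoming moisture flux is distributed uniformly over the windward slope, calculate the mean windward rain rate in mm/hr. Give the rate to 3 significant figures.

R ≈ 37.2 mm/hr

Incoming column moisture flux per unit ridge length: F = V × PW = 20.7 × 53.2 = 1101.24 mm·m/s.
Spread over the 49 km slope with efficiency ε = 0.46: R = ε·F/W = 0.46 × 1101.24 / 49000 m = 1.034e-02 mm/s.
R = 1.034e-02 × 3600 = 37.2 mm/hr.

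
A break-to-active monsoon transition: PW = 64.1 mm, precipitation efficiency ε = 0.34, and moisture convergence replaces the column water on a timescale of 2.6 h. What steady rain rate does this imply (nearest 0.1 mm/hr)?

R ≈ 8.4 mm/hr

Each overturning extracts ε × PW = 0.34 × 64.1 = 21.794 mm.
Rate = ε·PW / τ = 21.794 / 2.6 h = 8.4 mm/hr.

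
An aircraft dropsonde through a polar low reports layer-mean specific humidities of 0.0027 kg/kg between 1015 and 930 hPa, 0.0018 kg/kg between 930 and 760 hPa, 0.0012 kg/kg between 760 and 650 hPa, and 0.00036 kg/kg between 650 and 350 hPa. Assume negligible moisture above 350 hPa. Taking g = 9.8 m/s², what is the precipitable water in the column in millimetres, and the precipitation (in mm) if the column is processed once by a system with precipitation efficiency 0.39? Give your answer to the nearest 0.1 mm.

PW ≈ 7.9 mm; precipitation ≈ 3.1 mm

Precipitable water is the column-integrated vapour mass per unit area: PW = (1/g) Σ q̄ Δp, with q in kg/kg and Δp in Pa (1 kg/m² of water = 1 mm).
Layer 1015–930 hPa: Δp = 85 hPa = 8500 Pa, q̄ = 0.0027 kg/kg → 0.0027 × 8500 / 9.8 = 2.34 mm
Layer 930–760 hPa: Δp = 170 hPa = 17000 Pa, q̄ = 0.0018 kg/kg → 0.0018 × 17000 / 9.8 = 3.12 mm
Layer 760–650 hPa: Δp = 110 hPa = 11000 Pa, q̄ = 0.0012 kg/kg → 0.0012 × 11000 / 9.8 = 1.35 mm
Layer 650–350 hPa: Δp = 300 hPa = 30000 Pa, q̄ = 0.00036 kg/kg → 0.00036 × 30000 / 9.8 = 1.10 mm
PW = 2.34 + 3.12 + 1.35 + 1.10 = 7.91 ≈ 7.9 mm.
Precipitation = ε × PW = 0.39 × 7.9 = 3.1 mm.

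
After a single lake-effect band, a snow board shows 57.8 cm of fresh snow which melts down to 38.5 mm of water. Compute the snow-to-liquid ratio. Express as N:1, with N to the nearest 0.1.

Ratio = snow depth / SWE = 578 mm / 38.5 mm = 15.0, i.e. 15.0:1.

ratio ≈ 15.0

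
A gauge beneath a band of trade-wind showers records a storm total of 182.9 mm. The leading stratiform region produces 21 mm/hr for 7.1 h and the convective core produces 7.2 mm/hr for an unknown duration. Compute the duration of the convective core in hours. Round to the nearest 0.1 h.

duration ≈ 4.7 h

Known phases: 21 × 7.1 = 149.1 mm.
Remaining depth = 182.9 − 149.1 = 33.8 mm.
Duration = 33.8 / 7.2 = 4.7 h.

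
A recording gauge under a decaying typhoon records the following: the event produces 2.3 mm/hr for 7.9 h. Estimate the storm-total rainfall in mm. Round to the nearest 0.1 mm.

total ≈ 18.2 mm

Total = Σ Rᵢ Δtᵢ = 2.3 × 7.9
      = 18.17 = 18.2 mm.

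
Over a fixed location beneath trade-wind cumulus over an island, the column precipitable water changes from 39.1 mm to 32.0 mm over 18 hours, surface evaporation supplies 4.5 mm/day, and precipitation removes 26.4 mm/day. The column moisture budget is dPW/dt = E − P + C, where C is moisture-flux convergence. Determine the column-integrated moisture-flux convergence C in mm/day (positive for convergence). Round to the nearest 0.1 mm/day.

C ≈ 12.4 mm/day

dPW/dt = (32.0 − 39.1) mm / (18/24 day) = -9.467 mm/day.
C = dPW/dt − E + P = (-9.467) − 4.5 + 26.4 = 12.4 mm/day.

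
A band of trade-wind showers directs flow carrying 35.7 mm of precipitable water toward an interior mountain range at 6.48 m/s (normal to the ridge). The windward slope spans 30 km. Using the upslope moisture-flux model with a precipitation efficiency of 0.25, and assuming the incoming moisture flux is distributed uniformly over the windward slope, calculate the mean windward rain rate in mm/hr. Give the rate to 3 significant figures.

Incoming column moisture flux per unit ridge length: F = V × PW = 6.48 × 35.7 = 231.336 mm·m/s.
Spread over the 30 km slope with efficiency ε = 0.25: R = ε·F/W = 0.25 × 231.336 / 30000 m = 1.928e-03 mm/s.
R = 1.928e-03 × 3600 = 6.94 mm/hr.

R ≈ 6.94 mm/hr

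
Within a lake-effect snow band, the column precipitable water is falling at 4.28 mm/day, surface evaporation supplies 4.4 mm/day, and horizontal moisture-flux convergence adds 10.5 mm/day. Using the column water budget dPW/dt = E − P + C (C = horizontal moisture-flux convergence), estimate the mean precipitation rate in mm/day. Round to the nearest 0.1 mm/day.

dPW/dt = -4.28 mm/day.
P = E + C − dPW/dt = 4.4 + (10.5) − (-4.28) = 19.2 mm/day.

P ≈ 19.2 mm/day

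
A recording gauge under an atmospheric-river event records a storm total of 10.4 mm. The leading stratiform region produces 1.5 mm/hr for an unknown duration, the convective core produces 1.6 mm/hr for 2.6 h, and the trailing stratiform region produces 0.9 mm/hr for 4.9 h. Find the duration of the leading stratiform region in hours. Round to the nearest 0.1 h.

Known phases: 1.6 × 2.6 + 0.9 × 4.9 = 4.16 + 4.41 = 8.57 mm.
Remaining depth = 10.4 − 8.57 = 1.83 mm.
Duration = 1.83 / 1.5 = 1.2 h.

duration ≈ 1.2 h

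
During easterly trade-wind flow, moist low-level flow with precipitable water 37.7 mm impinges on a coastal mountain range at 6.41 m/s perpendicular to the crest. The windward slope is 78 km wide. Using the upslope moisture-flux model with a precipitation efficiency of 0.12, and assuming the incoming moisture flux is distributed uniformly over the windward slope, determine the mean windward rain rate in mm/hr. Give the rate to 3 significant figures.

R ≈ 1.34 mm/hr

Incoming column moisture flux per unit ridge length: F = V × PW = 6.41 × 37.7 = 241.657 mm·m/s.
Spread over the 78 km slope with efficiency ε = 0.12: R = ε·F/W = 0.12 × 241.657 / 78000 m = 3.718e-04 mm/s.
R = 3.718e-04 × 3600 = 1.34 mm/hr.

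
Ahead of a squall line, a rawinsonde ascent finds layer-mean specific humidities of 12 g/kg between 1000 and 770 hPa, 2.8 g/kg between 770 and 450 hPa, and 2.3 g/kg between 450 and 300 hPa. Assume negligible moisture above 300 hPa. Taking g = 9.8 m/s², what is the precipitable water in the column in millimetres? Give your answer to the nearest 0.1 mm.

PW ≈ 40.8 mm

Precipitable water is the column-integrated vapour mass per unit area: PW = (1/g) Σ q̄ Δp, with q in kg/kg and Δp in Pa (1 kg/m² of water = 1 mm).
Layer 1000–770 hPa: Δp = 230 hPa = 23000 Pa, q̄ = 0.012 kg/kg → 0.012 × 23000 / 9.8 = 28.16 mm
Layer 770–450 hPa: Δp = 320 hPa = 32000 Pa, q̄ = 0.0028 kg/kg → 0.0028 × 32000 / 9.8 = 9.14 mm
Layer 450–300 hPa: Δp = 150 hPa = 15000 Pa, q̄ = 0.0023 kg/kg → 0.0023 × 15000 / 9.8 = 3.52 mm
PW = 28.16 + 9.14 + 3.52 = 40.82 ≈ 40.8 mm.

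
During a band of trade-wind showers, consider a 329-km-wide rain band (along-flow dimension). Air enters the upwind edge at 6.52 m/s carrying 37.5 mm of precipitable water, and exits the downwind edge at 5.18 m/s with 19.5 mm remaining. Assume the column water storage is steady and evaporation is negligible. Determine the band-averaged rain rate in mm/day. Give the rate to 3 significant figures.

Column moisture flux per unit crosswind length is F = V × PW.
Inflow: F_in = 6.52 × 37.5 = 244.5 mm·m/s
Outflow: F_out = 5.18 × 19.5 = 101.01 mm·m/s
Steady-state rate R = (F_in − F_out)/L = (244.5 − 101.01) / 329000 m = 4.361e-04 mm/s.
R = 4.361e-04 × 3600 × 24 = 37.7 mm/day.

R ≈ 37.7 mm/day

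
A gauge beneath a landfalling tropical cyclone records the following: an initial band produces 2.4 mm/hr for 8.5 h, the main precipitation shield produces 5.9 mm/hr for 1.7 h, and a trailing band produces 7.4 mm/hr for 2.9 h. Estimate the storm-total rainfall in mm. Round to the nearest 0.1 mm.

total ≈ 51.9 mm

Total = Σ Rᵢ Δtᵢ = 2.4 × 8.5 + 5.9 × 1.7 + 7.4 × 2.9
      = 20.4 + 10.03 + 21.46 = 51.9 mm.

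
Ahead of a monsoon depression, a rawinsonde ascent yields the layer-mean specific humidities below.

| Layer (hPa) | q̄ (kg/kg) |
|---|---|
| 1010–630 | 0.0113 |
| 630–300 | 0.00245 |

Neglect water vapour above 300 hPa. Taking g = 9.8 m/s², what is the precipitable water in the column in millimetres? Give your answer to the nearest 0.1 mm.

Precipitable water is the column-integrated vapour mass per unit area: PW = (1/g) Σ q̄ Δp, with q in kg/kg and Δp in Pa (1 kg/m² of water = 1 mm).
Layer 1010–630 hPa: Δp = 380 hPa = 38000 Pa, q̄ = 0.0113 kg/kg → 0.0113 × 38000 / 9.8 = 43.82 mm
Layer 630–300 hPa: Δp = 330 hPa = 33000 Pa, q̄ = 0.00245 kg/kg → 0.00245 × 33000 / 9.8 = 8.25 mm
PW = 43.82 + 8.25 = 52.07 ≈ 52.1 mm.

PW ≈ 52.1 mm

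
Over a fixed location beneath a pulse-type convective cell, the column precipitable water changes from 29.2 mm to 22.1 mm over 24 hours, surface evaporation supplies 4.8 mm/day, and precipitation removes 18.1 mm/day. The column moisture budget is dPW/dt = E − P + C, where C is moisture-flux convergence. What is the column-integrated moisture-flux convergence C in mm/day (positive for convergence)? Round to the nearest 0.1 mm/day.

dPW/dt = (22.1 − 29.2) mm / (24/24 day) = -7.100 mm/day.
C = dPW/dt − E + P = (-7.100) − 4.8 + 18.1 = 6.2 mm/day.

C ≈ 6.2 mm/day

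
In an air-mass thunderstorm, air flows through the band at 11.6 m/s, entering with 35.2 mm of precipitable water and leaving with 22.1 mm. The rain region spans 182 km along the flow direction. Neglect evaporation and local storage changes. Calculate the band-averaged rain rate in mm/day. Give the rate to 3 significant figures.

R ≈ 72.1 mm/day

Column moisture flux per unit crosswind length is F = V × PW.
Inflow: F_in = 11.6 × 35.2 = 408.32 mm·m/s
Outflow: F_out = 11.6 × 22.1 = 256.36 mm·m/s
Steady-state rate R = (F_in − F_out)/L = (408.32 − 256.36) / 182000 m = 8.349e-04 mm/s.
R = 8.349e-04 × 3600 × 24 = 72.1 mm/day.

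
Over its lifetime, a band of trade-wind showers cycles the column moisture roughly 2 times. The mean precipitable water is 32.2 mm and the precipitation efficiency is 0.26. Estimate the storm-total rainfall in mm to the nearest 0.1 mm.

rainfall ≈ 16.7 mm

Each cycle deposits ε × PW = 0.26 × 32.2 = 8.372 mm.
Over 2 cycles: 2 × 8.372 = 16.7 mm.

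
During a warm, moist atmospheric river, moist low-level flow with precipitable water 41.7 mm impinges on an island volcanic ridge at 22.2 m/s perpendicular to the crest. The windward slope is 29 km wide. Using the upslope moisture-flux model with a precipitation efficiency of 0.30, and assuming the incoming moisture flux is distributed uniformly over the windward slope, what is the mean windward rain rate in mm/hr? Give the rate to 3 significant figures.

Incoming column moisture flux per unit ridge length: F = V × PW = 22.2 × 41.7 = 925.74 mm·m/s.
Spread over the 29 km slope with efficiency ε = 0.30: R = ε·F/W = 0.30 × 925.74 / 29000 m = 9.577e-03 mm/s.
R = 9.577e-03 × 3600 = 34.5 mm/hr.

R ≈ 34.5 mm/hr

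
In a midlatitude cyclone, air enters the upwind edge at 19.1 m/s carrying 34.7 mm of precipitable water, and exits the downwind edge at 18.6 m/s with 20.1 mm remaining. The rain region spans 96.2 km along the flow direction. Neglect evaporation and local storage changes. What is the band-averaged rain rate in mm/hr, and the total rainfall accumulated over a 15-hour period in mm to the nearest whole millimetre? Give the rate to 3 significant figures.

Column moisture flux per unit crosswind length is F = V × PW.
Inflow: F_in = 19.1 × 34.7 = 662.77 mm·m/s
Outflow: F_out = 18.6 × 20.1 = 373.86 mm·m/s
Steady-state rate R = (F_in − F_out)/L = (662.77 − 373.86) / 96200 m = 3.003e-03 mm/s.
R = 3.003e-03 × 3600 = 10.8 mm/hr.
Over 15 h: total = 10.8 × 15 = 162 mm.

R ≈ 10.8 mm/hr; total ≈ 162 mm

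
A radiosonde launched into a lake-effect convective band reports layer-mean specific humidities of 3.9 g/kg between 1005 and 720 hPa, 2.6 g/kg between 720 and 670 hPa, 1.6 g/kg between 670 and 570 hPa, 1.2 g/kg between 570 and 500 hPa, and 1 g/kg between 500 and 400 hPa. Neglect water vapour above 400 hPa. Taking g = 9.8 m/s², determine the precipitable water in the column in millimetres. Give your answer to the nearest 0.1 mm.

PW ≈ 16.2 mm

Precipitable water is the column-integrated vapour mass per unit area: PW = (1/g) Σ q̄ Δp, with q in kg/kg and Δp in Pa (1 kg/m² of water = 1 mm).
Layer 1005–720 hPa: Δp = 285 hPa = 28500 Pa, q̄ = 0.0039 kg/kg → 0.0039 × 28500 / 9.8 = 11.34 mm
Layer 720–670 hPa: Δp = 50 hPa = 5000 Pa, q̄ = 0.0026 kg/kg → 0.0026 × 5000 / 9.8 = 1.33 mm
Layer 670–570 hPa: Δp = 100 hPa = 10000 Pa, q̄ = 0.0016 kg/kg → 0.0016 × 10000 / 9.8 = 1.63 mm
Layer 570–500 hPa: Δp = 70 hPa = 7000 Pa, q̄ = 0.0012 kg/kg → 0.0012 × 7000 / 9.8 = 0.86 mm
Layer 500–400 hPa: Δp = 100 hPa = 10000 Pa, q̄ = 0.001 kg/kg → 0.001 × 10000 / 9.8 = 1.02 mm
PW = 11.34 + 1.33 + 1.63 + 0.86 + 1.02 = 16.18 ≈ 16.2 mm.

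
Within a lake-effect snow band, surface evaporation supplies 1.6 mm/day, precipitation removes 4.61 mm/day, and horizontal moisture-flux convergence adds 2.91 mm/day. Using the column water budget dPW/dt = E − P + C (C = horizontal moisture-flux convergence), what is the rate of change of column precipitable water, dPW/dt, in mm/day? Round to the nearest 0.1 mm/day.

dPW/dt ≈ -0.1 mm/day

dPW/dt = E − P + C = 1.6 − 4.61 + (2.91) = -0.1 mm/day.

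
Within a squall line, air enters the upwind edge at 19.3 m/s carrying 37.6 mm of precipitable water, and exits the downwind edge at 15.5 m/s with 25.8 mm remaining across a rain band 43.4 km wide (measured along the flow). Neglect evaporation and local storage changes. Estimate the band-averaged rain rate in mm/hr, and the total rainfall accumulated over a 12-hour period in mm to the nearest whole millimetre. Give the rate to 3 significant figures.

R ≈ 27.0 mm/hr; total ≈ 324 mm

Column moisture flux per unit crosswind length is F = V × PW.
Inflow: F_in = 19.3 × 37.6 = 725.68 mm·m/s
Outflow: F_out = 15.5 × 25.8 = 399.9 mm·m/s
Steady-state rate R = (F_in − F_out)/L = (725.68 − 399.9) / 43400 m = 7.506e-03 mm/s.
R = 7.506e-03 × 3600 = 27.0 mm/hr.
Over 12 h: total = 27.0 × 12 = 324 mm.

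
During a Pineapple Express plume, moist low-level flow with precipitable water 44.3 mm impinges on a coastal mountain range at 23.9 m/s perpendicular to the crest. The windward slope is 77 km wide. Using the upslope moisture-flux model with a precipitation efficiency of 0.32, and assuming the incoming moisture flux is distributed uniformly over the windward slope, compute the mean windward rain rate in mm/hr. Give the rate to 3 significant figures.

Incoming column moisture flux per unit ridge length: F = V × PW = 23.9 × 44.3 = 1058.77 mm·m/s.
Spread over the 77 km slope with efficiency ε = 0.32: R = ε·F/W = 0.32 × 1058.77 / 77000 m = 4.400e-03 mm/s.
R = 4.400e-03 × 3600 = 15.8 mm/hr.

R ≈ 15.8 mm/hr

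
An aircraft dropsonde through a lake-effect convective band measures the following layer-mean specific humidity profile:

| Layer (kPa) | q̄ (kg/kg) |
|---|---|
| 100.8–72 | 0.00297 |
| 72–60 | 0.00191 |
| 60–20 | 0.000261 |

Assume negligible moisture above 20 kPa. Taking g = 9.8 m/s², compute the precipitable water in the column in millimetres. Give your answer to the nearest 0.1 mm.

PW ≈ 12.1 mm

Precipitable water is the column-integrated vapour mass per unit area: PW = (1/g) Σ q̄ Δp, with q in kg/kg and Δp in Pa (1 kg/m² of water = 1 mm).
Layer 100.8–72 kPa: Δp = 288 hPa = 28800 Pa, q̄ = 0.00297 kg/kg → 0.00297 × 28800 / 9.8 = 8.73 mm
Layer 72–60 kPa: Δp = 120 hPa = 12000 Pa, q̄ = 0.00191 kg/kg → 0.00191 × 12000 / 9.8 = 2.34 mm
Layer 60–20 kPa: Δp = 400 hPa = 40000 Pa, q̄ = 0.000261 kg/kg → 0.000261 × 40000 / 9.8 = 1.07 mm
PW = 8.73 + 2.34 + 1.07 = 12.14 ≈ 12.1 mm.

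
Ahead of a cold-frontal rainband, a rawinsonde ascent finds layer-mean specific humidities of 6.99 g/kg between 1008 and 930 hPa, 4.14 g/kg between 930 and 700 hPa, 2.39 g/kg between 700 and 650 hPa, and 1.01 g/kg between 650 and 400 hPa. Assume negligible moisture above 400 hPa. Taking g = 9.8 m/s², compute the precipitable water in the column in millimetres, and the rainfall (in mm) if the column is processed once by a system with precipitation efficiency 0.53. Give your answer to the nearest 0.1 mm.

Precipitable water is the column-integrated vapour mass per unit area: PW = (1/g) Σ q̄ Δp, with q in kg/kg and Δp in Pa (1 kg/m² of water = 1 mm).
Layer 1008–930 hPa: Δp = 78 hPa = 7800 Pa, q̄ = 0.00699 kg/kg → 0.00699 × 7800 / 9.8 = 5.56 mm
Layer 930–700 hPa: Δp = 230 hPa = 23000 Pa, q̄ = 0.00414 kg/kg → 0.00414 × 23000 / 9.8 = 9.72 mm
Layer 700–650 hPa: Δp = 50 hPa = 5000 Pa, q̄ = 0.00239 kg/kg → 0.00239 × 5000 / 9.8 = 1.22 mm
Layer 650–400 hPa: Δp = 250 hPa = 25000 Pa, q̄ = 0.00101 kg/kg → 0.00101 × 25000 / 9.8 = 2.58 mm
PW = 5.56 + 9.72 + 1.22 + 2.58 = 19.08 ≈ 19.1 mm.
Rainfall = ε × PW = 0.53 × 19.1 = 10.1 mm.

PW ≈ 19.1 mm; rainfall ≈ 10.1 mm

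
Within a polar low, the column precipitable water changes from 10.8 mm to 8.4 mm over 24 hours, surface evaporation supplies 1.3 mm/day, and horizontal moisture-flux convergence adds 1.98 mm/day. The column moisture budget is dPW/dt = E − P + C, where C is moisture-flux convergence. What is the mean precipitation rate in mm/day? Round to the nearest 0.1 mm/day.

dPW/dt = (8.4 − 10.8) mm / (24/24 day) = -2.400 mm/day.
P = E + C − dPW/dt = 1.3 + (1.98) − (-2.400) = 5.7 mm/day.

P ≈ 5.7 mm/day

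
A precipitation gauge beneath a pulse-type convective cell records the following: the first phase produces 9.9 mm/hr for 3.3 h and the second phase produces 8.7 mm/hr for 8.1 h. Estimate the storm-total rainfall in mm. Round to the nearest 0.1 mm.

Total = Σ Rᵢ Δtᵢ = 9.9 × 3.3 + 8.7 × 8.1
      = 32.67 + 70.47 = 103.1 mm.

total ≈ 103.1 mm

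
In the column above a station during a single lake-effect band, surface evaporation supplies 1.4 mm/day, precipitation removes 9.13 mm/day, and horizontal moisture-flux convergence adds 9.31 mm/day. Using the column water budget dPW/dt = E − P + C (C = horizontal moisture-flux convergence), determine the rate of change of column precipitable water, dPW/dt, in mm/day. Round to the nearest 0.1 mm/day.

dPW/dt = E − P + C = 1.4 − 9.13 + (9.31) = 1.6 mm/day.

dPW/dt ≈ 1.6 mm/day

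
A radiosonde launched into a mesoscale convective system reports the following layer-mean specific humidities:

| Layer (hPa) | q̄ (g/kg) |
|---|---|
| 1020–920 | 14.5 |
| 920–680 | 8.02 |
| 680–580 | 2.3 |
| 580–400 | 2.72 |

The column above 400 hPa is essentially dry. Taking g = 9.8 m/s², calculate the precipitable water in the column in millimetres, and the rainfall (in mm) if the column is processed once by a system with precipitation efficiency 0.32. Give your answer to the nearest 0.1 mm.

PW ≈ 41.8 mm; rainfall ≈ 13.4 mm

Precipitable water is the column-integrated vapour mass per unit area: PW = (1/g) Σ q̄ Δp, with q in kg/kg and Δp in Pa (1 kg/m² of water = 1 mm).
Layer 1020–920 hPa: Δp = 100 hPa = 10000 Pa, q̄ = 0.0145 kg/kg → 0.0145 × 10000 / 9.8 = 14.80 mm
Layer 920–680 hPa: Δp = 240 hPa = 24000 Pa, q̄ = 0.00802 kg/kg → 0.00802 × 24000 / 9.8 = 19.64 mm
Layer 680–580 hPa: Δp = 100 hPa = 10000 Pa, q̄ = 0.0023 kg/kg → 0.0023 × 10000 / 9.8 = 2.35 mm
Layer 580–400 hPa: Δp = 180 hPa = 18000 Pa, q̄ = 0.00272 kg/kg → 0.00272 × 18000 / 9.8 = 5.00 mm
PW = 14.80 + 19.64 + 2.35 + 5.00 = 41.79 ≈ 41.8 mm.
Rainfall = ε × PW = 0.32 × 41.8 = 13.4 mm.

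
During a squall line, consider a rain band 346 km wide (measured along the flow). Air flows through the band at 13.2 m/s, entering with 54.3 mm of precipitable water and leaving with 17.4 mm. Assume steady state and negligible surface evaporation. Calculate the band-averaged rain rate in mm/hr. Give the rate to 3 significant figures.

R ≈ 5.07 mm/hr

Column moisture flux per unit crosswind length is F = V × PW.
Inflow: F_in = 13.2 × 54.3 = 716.76 mm·m/s
Outflow: F_out = 13.2 × 17.4 = 229.68 mm·m/s
Steady-state rate R = (F_in − F_out)/L = (716.76 − 229.68) / 346000 m = 1.408e-03 mm/s.
R = 1.408e-03 × 3600 = 5.07 mm/hr.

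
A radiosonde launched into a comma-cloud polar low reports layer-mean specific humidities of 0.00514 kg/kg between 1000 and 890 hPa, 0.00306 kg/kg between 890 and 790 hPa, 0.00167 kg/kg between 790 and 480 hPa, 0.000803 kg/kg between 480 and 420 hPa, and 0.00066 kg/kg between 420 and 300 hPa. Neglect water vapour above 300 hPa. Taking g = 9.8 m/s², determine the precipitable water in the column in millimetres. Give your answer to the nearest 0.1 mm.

PW ≈ 15.5 mm

Precipitable water is the column-integrated vapour mass per unit area: PW = (1/g) Σ q̄ Δp, with q in kg/kg and Δp in Pa (1 kg/m² of water = 1 mm).
Layer 1000–890 hPa: Δp = 110 hPa = 11000 Pa, q̄ = 0.00514 kg/kg → 0.00514 × 11000 / 9.8 = 5.77 mm
Layer 890–790 hPa: Δp = 100 hPa = 10000 Pa, q̄ = 0.00306 kg/kg → 0.00306 × 10000 / 9.8 = 3.12 mm
Layer 790–480 hPa: Δp = 310 hPa = 31000 Pa, q̄ = 0.00167 kg/kg → 0.00167 × 31000 / 9.8 = 5.28 mm
Layer 480–420 hPa: Δp = 60 hPa = 6000 Pa, q̄ = 0.000803 kg/kg → 0.000803 × 6000 / 9.8 = 0.49 mm
Layer 420–300 hPa: Δp = 120 hPa = 12000 Pa, q̄ = 0.00066 kg/kg → 0.00066 × 12000 / 9.8 = 0.81 mm
PW = 5.77 + 3.12 + 5.28 + 0.49 + 0.81 = 15.47 ≈ 15.5 mm.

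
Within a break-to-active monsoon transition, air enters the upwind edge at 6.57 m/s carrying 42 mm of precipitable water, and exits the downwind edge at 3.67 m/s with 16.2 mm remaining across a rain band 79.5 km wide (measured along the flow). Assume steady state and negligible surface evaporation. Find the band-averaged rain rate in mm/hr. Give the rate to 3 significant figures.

Column moisture flux per unit crosswind length is F = V × PW.
Inflow: F_in = 6.57 × 42 = 275.94 mm·m/s
Outflow: F_out = 3.67 × 16.2 = 59.454 mm·m/s
Steady-state rate R = (F_in − F_out)/L = (275.94 − 59.454) / 79500 m = 2.723e-03 mm/s.
R = 2.723e-03 × 3600 = 9.80 mm/hr.

R ≈ 9.80 mm/hr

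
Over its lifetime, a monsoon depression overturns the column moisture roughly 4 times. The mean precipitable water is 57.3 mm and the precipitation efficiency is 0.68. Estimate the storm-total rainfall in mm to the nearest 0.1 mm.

rainfall ≈ 155.9 mm

Each cycle deposits ε × PW = 0.68 × 57.3 = 38.964 mm.
Over 4 cycles: 4 × 38.964 = 155.9 mm.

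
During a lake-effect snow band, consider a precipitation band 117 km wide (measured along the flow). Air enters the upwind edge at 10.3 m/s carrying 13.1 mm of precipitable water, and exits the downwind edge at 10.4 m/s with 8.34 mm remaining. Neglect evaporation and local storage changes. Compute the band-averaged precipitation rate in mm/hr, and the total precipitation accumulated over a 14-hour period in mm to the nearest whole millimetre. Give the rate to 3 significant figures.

R ≈ 1.48 mm/hr; total ≈ 21 mm

Column moisture flux per unit crosswind length is F = V × PW.
Inflow: F_in = 10.3 × 13.1 = 134.93 mm·m/s
Outflow: F_out = 10.4 × 8.34 = 86.736 mm·m/s
Steady-state rate R = (F_in − F_out)/L = (134.93 − 86.736) / 117000 m = 4.119e-04 mm/s.
R = 4.119e-04 × 3600 = 1.48 mm/hr.
Over 14 h: total = 1.48 × 14 = 20.72 ≈ 21 mm.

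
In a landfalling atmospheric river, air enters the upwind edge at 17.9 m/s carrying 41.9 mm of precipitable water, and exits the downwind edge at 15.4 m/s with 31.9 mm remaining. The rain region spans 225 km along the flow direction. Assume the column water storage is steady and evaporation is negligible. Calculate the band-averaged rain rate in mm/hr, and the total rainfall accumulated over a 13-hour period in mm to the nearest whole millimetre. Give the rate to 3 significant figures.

Column moisture flux per unit crosswind length is F = V × PW.
Inflow: F_in = 17.9 × 41.9 = 750.01 mm·m/s
Outflow: F_out = 15.4 × 31.9 = 491.26 mm·m/s
Steady-state rate R = (F_in − F_out)/L = (750.01 − 491.26) / 225000 m = 1.150e-03 mm/s.
R = 1.150e-03 × 3600 = 4.14 mm/hr.
Over 13 h: total = 4.14 × 13 = 53.82 ≈ 54 mm.

R ≈ 4.14 mm/hr; total ≈ 54 mm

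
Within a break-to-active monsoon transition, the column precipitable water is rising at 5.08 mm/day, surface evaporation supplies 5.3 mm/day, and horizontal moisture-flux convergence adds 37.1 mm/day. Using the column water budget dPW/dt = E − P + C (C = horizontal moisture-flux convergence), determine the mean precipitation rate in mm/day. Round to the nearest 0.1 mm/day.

dPW/dt = +5.08 mm/day.
P = E + C − dPW/dt = 5.3 + (37.1) − (+5.08) = 37.3 mm/day.

P ≈ 37.3 mm/day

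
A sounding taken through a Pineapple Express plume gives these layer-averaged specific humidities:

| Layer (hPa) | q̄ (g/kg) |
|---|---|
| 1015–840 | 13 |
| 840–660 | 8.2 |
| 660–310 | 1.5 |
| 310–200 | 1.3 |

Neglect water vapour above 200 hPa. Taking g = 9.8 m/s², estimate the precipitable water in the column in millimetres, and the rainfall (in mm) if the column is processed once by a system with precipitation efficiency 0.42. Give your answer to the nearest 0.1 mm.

Precipitable water is the column-integrated vapour mass per unit area: PW = (1/g) Σ q̄ Δp, with q in kg/kg and Δp in Pa (1 kg/m² of water = 1 mm).
Layer 1015–840 hPa: Δp = 175 hPa = 17500 Pa, q̄ = 0.013 kg/kg → 0.013 × 17500 / 9.8 = 23.21 mm
Layer 840–660 hPa: Δp = 180 hPa = 18000 Pa, q̄ = 0.0082 kg/kg → 0.0082 × 18000 / 9.8 = 15.06 mm
Layer 660–310 hPa: Δp = 350 hPa = 35000 Pa, q̄ = 0.0015 kg/kg → 0.0015 × 35000 / 9.8 = 5.36 mm
Layer 310–200 hPa: Δp = 110 hPa = 11000 Pa, q̄ = 0.0013 kg/kg → 0.0013 × 11000 / 9.8 = 1.46 mm
PW = 23.21 + 15.06 + 5.36 + 1.46 = 45.09 ≈ 45.1 mm.
Rainfall = ε × PW = 0.42 × 45.1 = 18.9 mm.

PW ≈ 45.1 mm; rainfall ≈ 18.9 mm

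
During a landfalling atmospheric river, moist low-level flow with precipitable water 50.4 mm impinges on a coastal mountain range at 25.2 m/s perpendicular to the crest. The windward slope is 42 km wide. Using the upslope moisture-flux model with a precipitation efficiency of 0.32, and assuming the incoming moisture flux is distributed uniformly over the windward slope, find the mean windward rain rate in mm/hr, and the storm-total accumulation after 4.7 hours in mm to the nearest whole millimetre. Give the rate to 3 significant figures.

Incoming column moisture flux per unit ridge length: F = V × PW = 25.2 × 50.4 = 1270.08 mm·m/s.
Spread over the 42 km slope with efficiency ε = 0.32: R = ε·F/W = 0.32 × 1270.08 / 42000 m = 9.677e-03 mm/s.
R = 9.677e-03 × 3600 = 34.8 mm/hr.
Over 4.7 h: total = 34.8 × 4.7 = 163.56 ≈ 164 mm.

R ≈ 34.8 mm/hr; total ≈ 164 mm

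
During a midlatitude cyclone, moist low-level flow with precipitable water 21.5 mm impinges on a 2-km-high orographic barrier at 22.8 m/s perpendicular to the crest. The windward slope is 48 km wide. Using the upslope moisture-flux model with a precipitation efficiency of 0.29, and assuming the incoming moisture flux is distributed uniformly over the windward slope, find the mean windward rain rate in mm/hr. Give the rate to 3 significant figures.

Incoming column moisture flux per unit ridge length: F = V × PW = 22.8 × 21.5 = 490.2 mm·m/s.
Spread over the 48 km slope with efficiency ε = 0.29: R = ε·F/W = 0.29 × 490.2 / 48000 m = 2.962e-03 mm/s.
R = 2.962e-03 × 3600 = 10.7 mm/hr.

R ≈ 10.7 mm/hr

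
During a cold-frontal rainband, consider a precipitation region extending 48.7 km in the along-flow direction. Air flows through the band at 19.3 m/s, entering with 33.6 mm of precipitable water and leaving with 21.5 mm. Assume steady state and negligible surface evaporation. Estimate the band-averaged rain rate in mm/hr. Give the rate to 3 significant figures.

R ≈ 17.3 mm/hr

Column moisture flux per unit crosswind length is F = V × PW.
Inflow: F_in = 19.3 × 33.6 = 648.48 mm·m/s
Outflow: F_out = 19.3 × 21.5 = 414.95 mm·m/s
Steady-state rate R = (F_in − F_out)/L = (648.48 − 414.95) / 48700 m = 4.795e-03 mm/s.
R = 4.795e-03 × 3600 = 17.3 mm/hr.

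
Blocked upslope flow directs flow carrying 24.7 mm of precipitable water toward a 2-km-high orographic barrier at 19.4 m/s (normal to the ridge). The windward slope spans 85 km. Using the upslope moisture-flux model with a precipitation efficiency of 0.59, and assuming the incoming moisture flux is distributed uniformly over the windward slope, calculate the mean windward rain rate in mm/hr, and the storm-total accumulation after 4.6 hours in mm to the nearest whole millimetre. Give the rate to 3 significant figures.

Incoming column moisture flux per unit ridge length: F = V × PW = 19.4 × 24.7 = 479.18 mm·m/s.
Spread over the 85 km slope with efficiency ε = 0.59: R = ε·F/W = 0.59 × 479.18 / 85000 m = 3.326e-03 mm/s.
R = 3.326e-03 × 3600 = 12.0 mm/hr.
Over 4.6 h: total = 12.0 × 4.6 = 55.2 ≈ 55 mm.

R ≈ 12.0 mm/hr; total ≈ 55 mm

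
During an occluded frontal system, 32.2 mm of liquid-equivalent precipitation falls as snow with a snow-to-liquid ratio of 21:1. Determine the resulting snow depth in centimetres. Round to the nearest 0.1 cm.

snow depth ≈ 67.6 cm

Snow depth = liquid × ratio = 32.2 mm × 21 = 676.2 mm = 67.6 cm.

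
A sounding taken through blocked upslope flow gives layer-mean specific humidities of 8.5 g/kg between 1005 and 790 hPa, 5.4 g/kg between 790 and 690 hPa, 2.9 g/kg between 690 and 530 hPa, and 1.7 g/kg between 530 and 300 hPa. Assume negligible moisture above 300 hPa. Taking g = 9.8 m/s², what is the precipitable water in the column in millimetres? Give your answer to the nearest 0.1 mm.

Precipitable water is the column-integrated vapour mass per unit area: PW = (1/g) Σ q̄ Δp, with q in kg/kg and Δp in Pa (1 kg/m² of water = 1 mm).
Layer 1005–790 hPa: Δp = 215 hPa = 21500 Pa, q̄ = 0.0085 kg/kg → 0.0085 × 21500 / 9.8 = 18.65 mm
Layer 790–690 hPa: Δp = 100 hPa = 10000 Pa, q̄ = 0.0054 kg/kg → 0.0054 × 10000 / 9.8 = 5.51 mm
Layer 690–530 hPa: Δp = 160 hPa = 16000 Pa, q̄ = 0.0029 kg/kg → 0.0029 × 16000 / 9.8 = 4.73 mm
Layer 530–300 hPa: Δp = 230 hPa = 23000 Pa, q̄ = 0.0017 kg/kg → 0.0017 × 23000 / 9.8 = 3.99 mm
PW = 18.65 + 5.51 + 4.73 + 3.99 = 32.88 ≈ 32.9 mm.

PW ≈ 32.9 mm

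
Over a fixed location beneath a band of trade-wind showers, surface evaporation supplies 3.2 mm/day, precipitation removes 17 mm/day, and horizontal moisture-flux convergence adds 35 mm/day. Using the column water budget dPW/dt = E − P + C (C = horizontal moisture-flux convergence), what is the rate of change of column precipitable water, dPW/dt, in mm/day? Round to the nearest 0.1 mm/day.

dPW/dt ≈ 21.2 mm/day

dPW/dt = E − P + C = 3.2 − 17 + (35) = 21.2 mm/day.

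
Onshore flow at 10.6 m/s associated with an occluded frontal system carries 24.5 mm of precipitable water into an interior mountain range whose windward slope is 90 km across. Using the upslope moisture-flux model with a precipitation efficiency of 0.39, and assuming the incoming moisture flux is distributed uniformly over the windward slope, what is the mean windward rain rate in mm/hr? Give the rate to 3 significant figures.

R ≈ 4.05 mm/hr

Incoming column moisture flux per unit ridge length: F = V × PW = 10.6 × 24.5 = 259.7 mm·m/s.
Spread over the 90 km slope with efficiency ε = 0.39: R = ε·F/W = 0.39 × 259.7 / 90000 m = 1.125e-03 mm/s.
R = 1.125e-03 × 3600 = 4.05 mm/hr.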